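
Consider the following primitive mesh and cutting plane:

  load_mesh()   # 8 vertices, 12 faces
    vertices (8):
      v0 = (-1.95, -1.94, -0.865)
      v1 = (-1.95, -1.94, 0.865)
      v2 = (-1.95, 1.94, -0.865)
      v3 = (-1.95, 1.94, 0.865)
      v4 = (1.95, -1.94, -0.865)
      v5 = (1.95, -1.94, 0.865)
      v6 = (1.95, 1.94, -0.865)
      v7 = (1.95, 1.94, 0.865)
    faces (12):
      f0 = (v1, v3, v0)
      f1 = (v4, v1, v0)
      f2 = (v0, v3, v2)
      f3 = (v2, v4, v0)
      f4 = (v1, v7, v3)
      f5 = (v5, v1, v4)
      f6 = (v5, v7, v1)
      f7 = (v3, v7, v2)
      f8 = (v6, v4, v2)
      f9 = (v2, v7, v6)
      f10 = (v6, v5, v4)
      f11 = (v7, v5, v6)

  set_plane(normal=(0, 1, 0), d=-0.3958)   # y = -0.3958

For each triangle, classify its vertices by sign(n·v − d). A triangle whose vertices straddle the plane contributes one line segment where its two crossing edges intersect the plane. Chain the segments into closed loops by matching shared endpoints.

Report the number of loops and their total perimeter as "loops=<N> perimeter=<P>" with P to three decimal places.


Straddling triangles (8 of 12):
  (v1,v3,v0) [-+-] → (-1.95, -0.3958, 0.865)–(-1.95, -0.3958, -0.176478)  len=1.0415
  (v0,v3,v2) [-++] → (-1.95, -0.3958, -0.176478)–(-1.95, -0.3958, -0.865)  len=0.6885
  (v2,v4,v0) [+--] → (0.39784, -0.3958, -0.865)–(-1.95, -0.3958, -0.865)  len=2.3478
  (v1,v7,v3) [-++] → (-0.39784, -0.3958, 0.865)–(-1.95, -0.3958, 0.865)  len=1.5522
  (v5,v7,v1) [-+-] → (1.95, -0.3958, 0.865)–(-0.39784, -0.3958, 0.865)  len=2.3478
  (v6,v4,v2) [+-+] → (1.95, -0.3958, -0.865)–(0.39784, -0.3958, -0.865)  len=1.5522
  (v6,v5,v4) [+--] → (1.95, -0.3958, 0.176478)–(1.95, -0.3958, -0.865)  len=1.0415
  (v7,v5,v6) [+-+] → (1.95, -0.3958, 0.865)–(1.95, -0.3958, 0.176478)  len=0.6885

Chained into 1 loop(s):
  loop 1: 8 segments, perimeter = 11.2600
Total perimeter = 11.260

loops=1 perimeter=11.260


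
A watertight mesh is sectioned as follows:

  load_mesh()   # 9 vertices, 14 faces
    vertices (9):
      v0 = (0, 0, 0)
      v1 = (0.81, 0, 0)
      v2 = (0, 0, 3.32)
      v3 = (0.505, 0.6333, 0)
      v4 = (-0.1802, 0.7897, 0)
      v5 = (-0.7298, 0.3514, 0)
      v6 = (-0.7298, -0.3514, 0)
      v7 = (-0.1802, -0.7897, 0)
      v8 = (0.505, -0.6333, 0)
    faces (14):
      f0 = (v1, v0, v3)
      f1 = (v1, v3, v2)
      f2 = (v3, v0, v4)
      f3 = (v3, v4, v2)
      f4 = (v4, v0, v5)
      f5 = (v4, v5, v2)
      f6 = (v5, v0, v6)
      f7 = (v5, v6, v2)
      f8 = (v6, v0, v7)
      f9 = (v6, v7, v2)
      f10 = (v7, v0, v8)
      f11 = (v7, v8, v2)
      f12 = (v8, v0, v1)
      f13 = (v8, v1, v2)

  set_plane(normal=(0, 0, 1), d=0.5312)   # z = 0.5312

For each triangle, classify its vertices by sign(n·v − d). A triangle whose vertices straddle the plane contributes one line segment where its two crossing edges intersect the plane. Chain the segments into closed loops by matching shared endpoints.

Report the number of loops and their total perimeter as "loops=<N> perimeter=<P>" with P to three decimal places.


Straddling triangles (7 of 14):
  (v1,v3,v2) [--+] → (0.4242, 0.531972, 0.5312)–(0.6804, 0, 0.5312)  len=0.5905
  (v3,v4,v2) [--+] → (-0.151368, 0.663348, 0.5312)–(0.4242, 0.531972, 0.5312)  len=0.5904
  (v4,v5,v2) [--+] → (-0.613032, 0.295176, 0.5312)–(-0.151368, 0.663348, 0.5312)  len=0.5905
  (v5,v6,v2) [--+] → (-0.613032, -0.295176, 0.5312)–(-0.613032, 0.295176, 0.5312)  len=0.5904
  (v6,v7,v2) [--+] → (-0.151368, -0.663348, 0.5312)–(-0.613032, -0.295176, 0.5312)  len=0.5905
  (v7,v8,v2) [--+] → (0.4242, -0.531972, 0.5312)–(-0.151368, -0.663348, 0.5312)  len=0.5904
  (v8,v1,v2) [--+] → (0.6804, 0, 0.5312)–(0.4242, -0.531972, 0.5312)  len=0.5905

Chained into 1 loop(s):
  loop 1: 7 segments, perimeter = 4.1330
Total perimeter = 4.133

loops=1 perimeter=4.133


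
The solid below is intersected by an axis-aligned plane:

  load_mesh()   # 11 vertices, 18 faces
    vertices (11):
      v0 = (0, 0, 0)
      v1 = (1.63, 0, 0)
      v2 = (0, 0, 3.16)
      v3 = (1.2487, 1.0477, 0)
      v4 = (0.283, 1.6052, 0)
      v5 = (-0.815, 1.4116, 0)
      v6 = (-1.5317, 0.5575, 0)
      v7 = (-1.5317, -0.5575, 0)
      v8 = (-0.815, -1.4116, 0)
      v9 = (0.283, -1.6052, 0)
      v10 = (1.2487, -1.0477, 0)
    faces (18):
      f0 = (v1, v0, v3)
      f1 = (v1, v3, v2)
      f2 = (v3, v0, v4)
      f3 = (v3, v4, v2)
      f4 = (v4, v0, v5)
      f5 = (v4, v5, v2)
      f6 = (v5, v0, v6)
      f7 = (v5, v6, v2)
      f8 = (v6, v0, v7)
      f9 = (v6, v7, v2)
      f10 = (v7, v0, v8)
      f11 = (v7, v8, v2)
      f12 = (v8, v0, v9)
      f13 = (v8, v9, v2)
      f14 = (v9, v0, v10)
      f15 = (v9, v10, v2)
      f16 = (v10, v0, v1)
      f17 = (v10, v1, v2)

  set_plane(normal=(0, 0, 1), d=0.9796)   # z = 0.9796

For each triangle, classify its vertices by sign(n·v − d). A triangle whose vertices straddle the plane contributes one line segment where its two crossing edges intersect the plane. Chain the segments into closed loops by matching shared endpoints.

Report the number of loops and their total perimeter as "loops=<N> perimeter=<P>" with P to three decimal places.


loops=1 perimeter=6.924

Straddling triangles (9 of 18):
  (v1,v3,v2) [--+] → (0.861603, 0.722913, 0.9796)–(1.1247, 0, 0.9796)  len=0.7693
  (v3,v4,v2) [--+] → (0.19527, 1.10759, 0.9796)–(0.861603, 0.722913, 0.9796)  len=0.7694
  (v4,v5,v2) [--+] → (-0.56235, 0.974004, 0.9796)–(0.19527, 1.10759, 0.9796)  len=0.7693
  (v5,v6,v2) [--+] → (-1.05687, 0.384675, 0.9796)–(-0.56235, 0.974004, 0.9796)  len=0.7693
  (v6,v7,v2) [--+] → (-1.05687, -0.384675, 0.9796)–(-1.05687, 0.384675, 0.9796)  len=0.7693
  (v7,v8,v2) [--+] → (-0.56235, -0.974004, 0.9796)–(-1.05687, -0.384675, 0.9796)  len=0.7693
  (v8,v9,v2) [--+] → (0.19527, -1.10759, 0.9796)–(-0.56235, -0.974004, 0.9796)  len=0.7693
  (v9,v10,v2) [--+] → (0.861603, -0.722913, 0.9796)–(0.19527, -1.10759, 0.9796)  len=0.7694
  (v10,v1,v2) [--+] → (1.1247, 0, 0.9796)–(0.861603, -0.722913, 0.9796)  len=0.7693

Chained into 1 loop(s):
  loop 1: 9 segments, perimeter = 6.9240
Total perimeter = 6.924


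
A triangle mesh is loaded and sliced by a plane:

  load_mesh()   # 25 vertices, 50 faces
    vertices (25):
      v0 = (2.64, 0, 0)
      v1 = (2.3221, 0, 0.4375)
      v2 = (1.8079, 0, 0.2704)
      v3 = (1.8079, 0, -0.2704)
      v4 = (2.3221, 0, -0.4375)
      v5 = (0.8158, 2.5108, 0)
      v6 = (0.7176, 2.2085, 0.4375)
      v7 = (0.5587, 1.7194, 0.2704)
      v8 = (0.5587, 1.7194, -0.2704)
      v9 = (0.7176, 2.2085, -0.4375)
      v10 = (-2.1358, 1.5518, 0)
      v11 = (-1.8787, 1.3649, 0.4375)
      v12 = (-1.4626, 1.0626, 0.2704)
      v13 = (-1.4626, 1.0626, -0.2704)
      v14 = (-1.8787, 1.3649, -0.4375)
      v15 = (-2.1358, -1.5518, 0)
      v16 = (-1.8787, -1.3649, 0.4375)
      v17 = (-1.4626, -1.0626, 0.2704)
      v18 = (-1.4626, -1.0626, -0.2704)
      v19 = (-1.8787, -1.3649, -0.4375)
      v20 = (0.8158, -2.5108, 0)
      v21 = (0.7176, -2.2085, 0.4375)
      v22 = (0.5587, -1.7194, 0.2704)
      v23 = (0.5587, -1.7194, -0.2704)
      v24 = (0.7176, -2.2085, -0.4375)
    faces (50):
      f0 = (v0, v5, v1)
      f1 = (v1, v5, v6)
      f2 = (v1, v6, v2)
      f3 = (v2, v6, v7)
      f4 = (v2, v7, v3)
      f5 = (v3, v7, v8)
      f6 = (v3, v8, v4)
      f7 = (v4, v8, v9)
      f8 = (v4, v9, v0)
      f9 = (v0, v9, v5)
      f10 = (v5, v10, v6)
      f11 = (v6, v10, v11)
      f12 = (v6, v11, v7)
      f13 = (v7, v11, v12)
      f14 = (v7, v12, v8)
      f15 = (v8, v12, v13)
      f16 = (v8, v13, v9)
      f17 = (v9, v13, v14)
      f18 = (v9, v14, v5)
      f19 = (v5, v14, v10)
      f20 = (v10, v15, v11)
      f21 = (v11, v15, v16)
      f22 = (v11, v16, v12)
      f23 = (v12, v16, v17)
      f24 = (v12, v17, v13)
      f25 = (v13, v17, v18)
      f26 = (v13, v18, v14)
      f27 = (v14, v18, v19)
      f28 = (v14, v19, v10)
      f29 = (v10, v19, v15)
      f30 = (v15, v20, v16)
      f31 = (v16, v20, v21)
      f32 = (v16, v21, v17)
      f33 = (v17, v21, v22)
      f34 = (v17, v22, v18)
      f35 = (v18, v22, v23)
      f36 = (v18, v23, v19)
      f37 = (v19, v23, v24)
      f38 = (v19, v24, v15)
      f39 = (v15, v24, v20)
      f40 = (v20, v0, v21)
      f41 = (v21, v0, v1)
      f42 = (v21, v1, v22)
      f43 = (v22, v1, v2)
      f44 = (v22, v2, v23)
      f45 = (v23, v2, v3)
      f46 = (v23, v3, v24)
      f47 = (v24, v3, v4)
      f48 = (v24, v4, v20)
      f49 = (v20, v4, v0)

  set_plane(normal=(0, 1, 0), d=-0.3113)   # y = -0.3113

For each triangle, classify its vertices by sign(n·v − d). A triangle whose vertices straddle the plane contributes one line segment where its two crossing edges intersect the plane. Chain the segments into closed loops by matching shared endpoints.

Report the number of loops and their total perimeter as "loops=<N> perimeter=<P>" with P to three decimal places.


Straddling triangles (20 of 50):
  (v10,v15,v11) [+-+] → (-2.1358, -0.3113, 0)–(-2.02645, -0.3113, 0.186073)  len=0.2158
  (v11,v15,v16) [+--] → (-2.02645, -0.3113, 0.186073)–(-1.8787, -0.3113, 0.4375)  len=0.2916
  (v11,v16,v12) [+-+] → (-1.8787, -0.3113, 0.4375)–(-1.6981, -0.3113, 0.364974)  len=0.1946
  (v12,v16,v17) [+--] → (-1.6981, -0.3113, 0.364974)–(-1.4626, -0.3113, 0.2704)  len=0.2538
  (v12,v17,v13) [+-+] → (-1.4626, -0.3113, 0.2704)–(-1.4626, -0.3113, 0.0792166)  len=0.1912
  (v13,v17,v18) [+--] → (-1.4626, -0.3113, 0.0792166)–(-1.4626, -0.3113, -0.2704)  len=0.3496
  (v13,v18,v14) [+-+] → (-1.4626, -0.3113, -0.2704)–(-1.59138, -0.3113, -0.322117)  len=0.1388
  (v14,v18,v19) [+--] → (-1.59138, -0.3113, -0.322117)–(-1.8787, -0.3113, -0.4375)  len=0.3096
  (v14,v19,v10) [+-+] → (-1.8787, -0.3113, -0.4375)–(-1.97157, -0.3113, -0.279462)  len=0.1833
  (v10,v19,v15) [+--] → (-1.97157, -0.3113, -0.279462)–(-2.1358, -0.3113, 0)  len=0.3241
  (v20,v0,v21) [-+-] → (2.41383, -0.3113, 0)–(2.36903, -0.3113, 0.061668)  len=0.0762
  (v21,v0,v1) [-++] → (2.36903, -0.3113, 0.061668)–(2.09594, -0.3113, 0.4375)  len=0.4646
  (v21,v1,v22) [-+-] → (2.09594, -0.3113, 0.4375)–(2.00283, -0.3113, 0.407246)  len=0.0979
  (v22,v1,v2) [-++] → (2.00283, -0.3113, 0.407246)–(1.58173, -0.3113, 0.2704)  len=0.4428
  (v22,v2,v23) [-+-] → (1.58173, -0.3113, 0.2704)–(1.58173, -0.3113, 0.172487)  len=0.0979
  (v23,v2,v3) [-++] → (1.58173, -0.3113, 0.172487)–(1.58173, -0.3113, -0.2704)  len=0.4429
  (v23,v3,v24) [-+-] → (1.58173, -0.3113, -0.2704)–(1.65422, -0.3113, -0.293954)  len=0.0762
  (v24,v3,v4) [-++] → (1.65422, -0.3113, -0.293954)–(2.09594, -0.3113, -0.4375)  len=0.4645
  (v24,v4,v20) [-+-] → (2.09594, -0.3113, -0.4375)–(2.13534, -0.3113, -0.383257)  len=0.0670
  (v20,v4,v0) [-++] → (2.13534, -0.3113, -0.383257)–(2.41383, -0.3113, 0)  len=0.4738

Chained into 2 loop(s):
  loop 1: 10 segments, perimeter = 2.4525
  loop 2: 10 segments, perimeter = 2.7037
Total perimeter = 5.156

loops=2 perimeter=5.156


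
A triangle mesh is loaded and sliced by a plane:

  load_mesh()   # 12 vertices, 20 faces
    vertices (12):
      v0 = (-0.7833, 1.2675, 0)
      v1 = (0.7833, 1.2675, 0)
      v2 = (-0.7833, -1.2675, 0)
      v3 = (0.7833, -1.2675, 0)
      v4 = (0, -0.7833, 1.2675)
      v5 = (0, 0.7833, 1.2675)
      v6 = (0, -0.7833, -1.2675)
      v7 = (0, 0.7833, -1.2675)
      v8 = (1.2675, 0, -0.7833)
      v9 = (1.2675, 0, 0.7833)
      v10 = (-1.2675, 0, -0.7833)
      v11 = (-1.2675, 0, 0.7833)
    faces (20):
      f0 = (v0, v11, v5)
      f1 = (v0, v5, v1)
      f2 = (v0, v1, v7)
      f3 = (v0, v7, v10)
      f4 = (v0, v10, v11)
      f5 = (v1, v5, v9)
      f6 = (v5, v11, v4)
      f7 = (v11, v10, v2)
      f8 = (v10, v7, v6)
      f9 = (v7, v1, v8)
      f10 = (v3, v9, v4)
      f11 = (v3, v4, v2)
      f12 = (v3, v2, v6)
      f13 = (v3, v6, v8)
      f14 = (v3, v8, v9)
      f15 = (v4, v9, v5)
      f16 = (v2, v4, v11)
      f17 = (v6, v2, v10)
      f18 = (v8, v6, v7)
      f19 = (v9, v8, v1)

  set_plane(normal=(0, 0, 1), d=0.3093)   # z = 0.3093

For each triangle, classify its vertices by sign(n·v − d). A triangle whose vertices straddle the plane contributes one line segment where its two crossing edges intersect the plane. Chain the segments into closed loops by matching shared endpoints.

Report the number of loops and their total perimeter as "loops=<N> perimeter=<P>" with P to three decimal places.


Straddling triangles (10 of 20):
  (v0,v11,v5) [-++] → (-0.974495, 0.767005, 0.3093)–(-0.592156, 1.14934, 0.3093)  len=0.5407
  (v0,v5,v1) [-+-] → (-0.592156, 1.14934, 0.3093)–(0.592156, 1.14934, 0.3093)  len=1.1843
  (v0,v10,v11) [--+] → (-1.2675, 0, 0.3093)–(-0.974495, 0.767005, 0.3093)  len=0.8211
  (v1,v5,v9) [-++] → (0.592156, 1.14934, 0.3093)–(0.974495, 0.767005, 0.3093)  len=0.5407
  (v11,v10,v2) [+--] → (-1.2675, 0, 0.3093)–(-0.974495, -0.767005, 0.3093)  len=0.8211
  (v3,v9,v4) [-++] → (0.974495, -0.767005, 0.3093)–(0.592156, -1.14934, 0.3093)  len=0.5407
  (v3,v4,v2) [-+-] → (0.592156, -1.14934, 0.3093)–(-0.592156, -1.14934, 0.3093)  len=1.1843
  (v3,v8,v9) [--+] → (1.2675, 0, 0.3093)–(0.974495, -0.767005, 0.3093)  len=0.8211
  (v2,v4,v11) [-++] → (-0.592156, -1.14934, 0.3093)–(-0.974495, -0.767005, 0.3093)  len=0.5407
  (v9,v8,v1) [+--] → (1.2675, 0, 0.3093)–(0.974495, 0.767005, 0.3093)  len=0.8211

Chained into 1 loop(s):
  loop 1: 10 segments, perimeter = 7.8157
Total perimeter = 7.816

loops=1 perimeter=7.816


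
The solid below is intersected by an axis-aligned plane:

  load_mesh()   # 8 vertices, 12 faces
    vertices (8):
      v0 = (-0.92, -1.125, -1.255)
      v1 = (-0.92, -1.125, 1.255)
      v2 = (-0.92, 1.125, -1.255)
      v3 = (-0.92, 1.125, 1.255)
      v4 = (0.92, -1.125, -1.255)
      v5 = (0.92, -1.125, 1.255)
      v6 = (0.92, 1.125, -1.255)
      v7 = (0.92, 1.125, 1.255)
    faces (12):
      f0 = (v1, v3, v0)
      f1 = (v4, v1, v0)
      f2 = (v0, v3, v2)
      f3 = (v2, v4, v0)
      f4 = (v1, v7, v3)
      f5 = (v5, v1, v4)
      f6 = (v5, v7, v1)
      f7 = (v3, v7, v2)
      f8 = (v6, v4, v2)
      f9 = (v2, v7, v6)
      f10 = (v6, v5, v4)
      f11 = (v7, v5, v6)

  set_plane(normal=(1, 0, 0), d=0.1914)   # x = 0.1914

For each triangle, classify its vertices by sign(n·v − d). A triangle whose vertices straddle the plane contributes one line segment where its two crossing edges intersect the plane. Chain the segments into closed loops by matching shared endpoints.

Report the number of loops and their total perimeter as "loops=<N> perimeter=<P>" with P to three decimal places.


Straddling triangles (8 of 12):
  (v4,v1,v0) [+--] → (0.1914, -1.125, -0.261095)–(0.1914, -1.125, -1.255)  len=0.9939
  (v2,v4,v0) [-+-] → (0.1914, -0.234049, -1.255)–(0.1914, -1.125, -1.255)  len=0.8910
  (v1,v7,v3) [-+-] → (0.1914, 0.234049, 1.255)–(0.1914, 1.125, 1.255)  len=0.8910
  (v5,v1,v4) [+-+] → (0.1914, -1.125, 1.255)–(0.1914, -1.125, -0.261095)  len=1.5161
  (v5,v7,v1) [++-] → (0.1914, 0.234049, 1.255)–(0.1914, -1.125, 1.255)  len=1.3590
  (v3,v7,v2) [-+-] → (0.1914, 1.125, 1.255)–(0.1914, 1.125, 0.261095)  len=0.9939
  (v6,v4,v2) [++-] → (0.1914, -0.234049, -1.255)–(0.1914, 1.125, -1.255)  len=1.3590
  (v2,v7,v6) [-++] → (0.1914, 1.125, 0.261095)–(0.1914, 1.125, -1.255)  len=1.5161

Chained into 1 loop(s):
  loop 1: 8 segments, perimeter = 9.5200
Total perimeter = 9.520

loops=1 perimeter=9.520


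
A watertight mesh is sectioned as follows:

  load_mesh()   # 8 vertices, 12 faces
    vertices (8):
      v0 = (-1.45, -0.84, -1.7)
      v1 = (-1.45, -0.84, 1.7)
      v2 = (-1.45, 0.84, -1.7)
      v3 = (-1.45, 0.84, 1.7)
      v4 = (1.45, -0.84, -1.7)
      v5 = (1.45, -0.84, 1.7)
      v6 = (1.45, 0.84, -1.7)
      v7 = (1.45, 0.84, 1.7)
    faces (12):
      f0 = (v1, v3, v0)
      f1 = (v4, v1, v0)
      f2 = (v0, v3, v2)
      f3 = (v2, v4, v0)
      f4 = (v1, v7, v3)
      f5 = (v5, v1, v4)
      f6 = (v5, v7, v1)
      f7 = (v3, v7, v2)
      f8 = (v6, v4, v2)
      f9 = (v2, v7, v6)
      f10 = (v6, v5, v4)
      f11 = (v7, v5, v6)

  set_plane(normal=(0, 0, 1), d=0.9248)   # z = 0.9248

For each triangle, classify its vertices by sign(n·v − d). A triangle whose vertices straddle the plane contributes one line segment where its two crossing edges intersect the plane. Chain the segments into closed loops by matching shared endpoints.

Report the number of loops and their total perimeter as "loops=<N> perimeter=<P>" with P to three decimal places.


Straddling triangles (8 of 12):
  (v1,v3,v0) [++-] → (-1.45, 0.45696, 0.9248)–(-1.45, -0.84, 0.9248)  len=1.2970
  (v4,v1,v0) [-+-] → (-0.7888, -0.84, 0.9248)–(-1.45, -0.84, 0.9248)  len=0.6612
  (v0,v3,v2) [-+-] → (-1.45, 0.45696, 0.9248)–(-1.45, 0.84, 0.9248)  len=0.3830
  (v5,v1,v4) [++-] → (-0.7888, -0.84, 0.9248)–(1.45, -0.84, 0.9248)  len=2.2388
  (v3,v7,v2) [++-] → (0.7888, 0.84, 0.9248)–(-1.45, 0.84, 0.9248)  len=2.2388
  (v2,v7,v6) [-+-] → (0.7888, 0.84, 0.9248)–(1.45, 0.84, 0.9248)  len=0.6612
  (v6,v5,v4) [-+-] → (1.45, -0.45696, 0.9248)–(1.45, -0.84, 0.9248)  len=0.3830
  (v7,v5,v6) [++-] → (1.45, -0.45696, 0.9248)–(1.45, 0.84, 0.9248)  len=1.2970

Chained into 1 loop(s):
  loop 1: 8 segments, perimeter = 9.1600
Total perimeter = 9.160

loops=1 perimeter=9.160


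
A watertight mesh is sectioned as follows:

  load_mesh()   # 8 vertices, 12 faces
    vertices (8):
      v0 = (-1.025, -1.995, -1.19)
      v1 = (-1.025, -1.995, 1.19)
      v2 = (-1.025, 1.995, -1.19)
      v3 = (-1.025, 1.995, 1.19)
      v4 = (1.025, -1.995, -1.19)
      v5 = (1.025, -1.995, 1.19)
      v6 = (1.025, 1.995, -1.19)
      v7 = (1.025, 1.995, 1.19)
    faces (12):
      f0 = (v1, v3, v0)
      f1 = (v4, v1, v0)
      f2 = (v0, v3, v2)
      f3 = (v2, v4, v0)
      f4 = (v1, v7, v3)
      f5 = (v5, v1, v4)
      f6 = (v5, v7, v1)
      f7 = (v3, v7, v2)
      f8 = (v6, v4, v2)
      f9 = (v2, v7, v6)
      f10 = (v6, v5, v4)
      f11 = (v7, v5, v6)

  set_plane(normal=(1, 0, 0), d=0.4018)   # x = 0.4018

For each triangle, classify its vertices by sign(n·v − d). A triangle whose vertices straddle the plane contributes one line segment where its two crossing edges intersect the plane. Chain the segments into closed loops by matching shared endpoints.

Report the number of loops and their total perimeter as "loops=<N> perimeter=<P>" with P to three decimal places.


Straddling triangles (8 of 12):
  (v4,v1,v0) [+--] → (0.4018, -1.995, -0.46648)–(0.4018, -1.995, -1.19)  len=0.7235
  (v2,v4,v0) [-+-] → (0.4018, -0.78204, -1.19)–(0.4018, -1.995, -1.19)  len=1.2130
  (v1,v7,v3) [-+-] → (0.4018, 0.78204, 1.19)–(0.4018, 1.995, 1.19)  len=1.2130
  (v5,v1,v4) [+-+] → (0.4018, -1.995, 1.19)–(0.4018, -1.995, -0.46648)  len=1.6565
  (v5,v7,v1) [++-] → (0.4018, 0.78204, 1.19)–(0.4018, -1.995, 1.19)  len=2.7770
  (v3,v7,v2) [-+-] → (0.4018, 1.995, 1.19)–(0.4018, 1.995, 0.46648)  len=0.7235
  (v6,v4,v2) [++-] → (0.4018, -0.78204, -1.19)–(0.4018, 1.995, -1.19)  len=2.7770
  (v2,v7,v6) [-++] → (0.4018, 1.995, 0.46648)–(0.4018, 1.995, -1.19)  len=1.6565

Chained into 1 loop(s):
  loop 1: 8 segments, perimeter = 12.7400
Total perimeter = 12.740

loops=1 perimeter=12.740


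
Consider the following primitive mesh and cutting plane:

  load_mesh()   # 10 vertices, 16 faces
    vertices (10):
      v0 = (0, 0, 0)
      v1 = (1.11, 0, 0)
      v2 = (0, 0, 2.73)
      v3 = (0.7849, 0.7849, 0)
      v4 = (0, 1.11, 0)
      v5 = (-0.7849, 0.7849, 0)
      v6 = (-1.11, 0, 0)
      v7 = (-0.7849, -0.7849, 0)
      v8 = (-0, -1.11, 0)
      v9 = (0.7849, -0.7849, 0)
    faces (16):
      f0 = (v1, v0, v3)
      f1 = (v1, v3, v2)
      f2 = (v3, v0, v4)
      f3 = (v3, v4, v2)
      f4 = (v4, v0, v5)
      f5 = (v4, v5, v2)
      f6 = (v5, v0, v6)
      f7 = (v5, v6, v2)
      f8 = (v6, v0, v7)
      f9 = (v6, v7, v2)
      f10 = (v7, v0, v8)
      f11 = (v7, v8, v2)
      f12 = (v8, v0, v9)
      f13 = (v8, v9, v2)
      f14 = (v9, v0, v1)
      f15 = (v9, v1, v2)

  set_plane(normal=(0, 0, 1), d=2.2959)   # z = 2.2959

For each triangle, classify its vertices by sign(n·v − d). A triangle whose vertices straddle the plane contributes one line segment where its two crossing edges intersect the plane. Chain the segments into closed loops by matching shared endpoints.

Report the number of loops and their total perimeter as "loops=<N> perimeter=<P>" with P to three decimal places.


loops=1 perimeter=1.081

Straddling triangles (8 of 16):
  (v1,v3,v2) [--+] → (0.124808, 0.124808, 2.2959)–(0.176502, 0, 2.2959)  len=0.1351
  (v3,v4,v2) [--+] → (0, 0.176502, 2.2959)–(0.124808, 0.124808, 2.2959)  len=0.1351
  (v4,v5,v2) [--+] → (-0.124808, 0.124808, 2.2959)–(0, 0.176502, 2.2959)  len=0.1351
  (v5,v6,v2) [--+] → (-0.176502, 0, 2.2959)–(-0.124808, 0.124808, 2.2959)  len=0.1351
  (v6,v7,v2) [--+] → (-0.124808, -0.124808, 2.2959)–(-0.176502, 0, 2.2959)  len=0.1351
  (v7,v8,v2) [--+] → (0, -0.176502, 2.2959)–(-0.124808, -0.124808, 2.2959)  len=0.1351
  (v8,v9,v2) [--+] → (0.124808, -0.124808, 2.2959)–(0, -0.176502, 2.2959)  len=0.1351
  (v9,v1,v2) [--+] → (0.176502, 0, 2.2959)–(0.124808, -0.124808, 2.2959)  len=0.1351

Chained into 1 loop(s):
  loop 1: 8 segments, perimeter = 1.0807
Total perimeter = 1.081


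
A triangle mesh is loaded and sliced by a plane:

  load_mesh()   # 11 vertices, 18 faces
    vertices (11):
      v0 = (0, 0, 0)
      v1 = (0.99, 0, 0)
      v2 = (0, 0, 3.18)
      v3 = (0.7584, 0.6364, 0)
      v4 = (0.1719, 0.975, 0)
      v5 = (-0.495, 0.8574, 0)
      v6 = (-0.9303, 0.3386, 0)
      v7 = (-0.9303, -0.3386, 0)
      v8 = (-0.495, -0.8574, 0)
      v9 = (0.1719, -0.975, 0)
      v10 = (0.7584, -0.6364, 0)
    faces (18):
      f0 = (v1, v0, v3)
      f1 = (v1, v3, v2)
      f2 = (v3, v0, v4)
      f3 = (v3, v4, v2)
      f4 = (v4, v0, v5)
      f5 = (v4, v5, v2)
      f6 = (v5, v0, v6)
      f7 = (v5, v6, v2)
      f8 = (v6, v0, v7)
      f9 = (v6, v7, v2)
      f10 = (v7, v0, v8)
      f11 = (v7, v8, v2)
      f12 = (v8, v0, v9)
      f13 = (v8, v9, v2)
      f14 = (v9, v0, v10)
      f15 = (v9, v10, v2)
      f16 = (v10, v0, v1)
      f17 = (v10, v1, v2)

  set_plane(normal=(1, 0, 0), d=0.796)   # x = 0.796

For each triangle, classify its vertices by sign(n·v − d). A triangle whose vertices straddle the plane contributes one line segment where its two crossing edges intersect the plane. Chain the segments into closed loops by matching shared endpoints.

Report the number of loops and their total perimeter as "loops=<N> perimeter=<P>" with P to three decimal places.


loops=1 perimeter=2.706

Straddling triangles (4 of 18):
  (v1,v0,v3) [+--] → (0.796, 0, 0)–(0.796, 0.533081, 0)  len=0.5331
  (v1,v3,v2) [+--] → (0.796, 0.533081, 0)–(0.796, 0, 0.623152)  len=0.8201
  (v10,v0,v1) [--+] → (0.796, 0, 0)–(0.796, -0.533081, 0)  len=0.5331
  (v10,v1,v2) [-+-] → (0.796, -0.533081, 0)–(0.796, 0, 0.623152)  len=0.8201

Chained into 1 loop(s):
  loop 1: 4 segments, perimeter = 2.7063
Total perimeter = 2.706


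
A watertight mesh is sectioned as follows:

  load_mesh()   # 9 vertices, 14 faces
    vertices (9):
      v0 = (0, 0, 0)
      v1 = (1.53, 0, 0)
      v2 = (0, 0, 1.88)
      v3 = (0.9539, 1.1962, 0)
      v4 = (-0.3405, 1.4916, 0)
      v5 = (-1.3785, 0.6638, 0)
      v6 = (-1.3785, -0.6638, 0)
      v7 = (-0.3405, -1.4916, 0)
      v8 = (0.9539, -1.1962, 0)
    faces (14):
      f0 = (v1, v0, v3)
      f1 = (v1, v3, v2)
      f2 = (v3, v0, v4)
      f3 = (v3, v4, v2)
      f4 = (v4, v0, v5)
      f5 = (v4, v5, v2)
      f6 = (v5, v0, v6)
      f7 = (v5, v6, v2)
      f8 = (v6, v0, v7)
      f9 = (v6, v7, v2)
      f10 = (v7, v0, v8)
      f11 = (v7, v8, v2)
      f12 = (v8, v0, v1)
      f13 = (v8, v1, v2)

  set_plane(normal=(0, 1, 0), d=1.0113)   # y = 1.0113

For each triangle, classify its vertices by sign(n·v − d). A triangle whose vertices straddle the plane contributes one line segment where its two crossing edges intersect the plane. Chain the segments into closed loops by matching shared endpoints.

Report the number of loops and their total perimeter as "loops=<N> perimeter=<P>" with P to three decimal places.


loops=1 perimeter=4.379

Straddling triangles (6 of 14):
  (v1,v0,v3) [--+] → (0.806453, 1.0113, 0)–(1.04295, 1.0113, 0)  len=0.2365
  (v1,v3,v2) [-+-] → (1.04295, 1.0113, 0)–(0.806453, 1.0113, 0.290597)  len=0.3747
  (v3,v0,v4) [+-+] → (0.806453, 1.0113, 0)–(-0.230858, 1.0113, 0)  len=1.0373
  (v3,v4,v2) [++-] → (-0.230858, 1.0113, 0.605366)–(0.806453, 1.0113, 0.290597)  len=1.0840
  (v4,v0,v5) [+--] → (-0.230858, 1.0113, 0)–(-0.942761, 1.0113, 0)  len=0.7119
  (v4,v5,v2) [+--] → (-0.942761, 1.0113, 0)–(-0.230858, 1.0113, 0.605366)  len=0.9345

Chained into 1 loop(s):
  loop 1: 6 segments, perimeter = 4.3789
Total perimeter = 4.379


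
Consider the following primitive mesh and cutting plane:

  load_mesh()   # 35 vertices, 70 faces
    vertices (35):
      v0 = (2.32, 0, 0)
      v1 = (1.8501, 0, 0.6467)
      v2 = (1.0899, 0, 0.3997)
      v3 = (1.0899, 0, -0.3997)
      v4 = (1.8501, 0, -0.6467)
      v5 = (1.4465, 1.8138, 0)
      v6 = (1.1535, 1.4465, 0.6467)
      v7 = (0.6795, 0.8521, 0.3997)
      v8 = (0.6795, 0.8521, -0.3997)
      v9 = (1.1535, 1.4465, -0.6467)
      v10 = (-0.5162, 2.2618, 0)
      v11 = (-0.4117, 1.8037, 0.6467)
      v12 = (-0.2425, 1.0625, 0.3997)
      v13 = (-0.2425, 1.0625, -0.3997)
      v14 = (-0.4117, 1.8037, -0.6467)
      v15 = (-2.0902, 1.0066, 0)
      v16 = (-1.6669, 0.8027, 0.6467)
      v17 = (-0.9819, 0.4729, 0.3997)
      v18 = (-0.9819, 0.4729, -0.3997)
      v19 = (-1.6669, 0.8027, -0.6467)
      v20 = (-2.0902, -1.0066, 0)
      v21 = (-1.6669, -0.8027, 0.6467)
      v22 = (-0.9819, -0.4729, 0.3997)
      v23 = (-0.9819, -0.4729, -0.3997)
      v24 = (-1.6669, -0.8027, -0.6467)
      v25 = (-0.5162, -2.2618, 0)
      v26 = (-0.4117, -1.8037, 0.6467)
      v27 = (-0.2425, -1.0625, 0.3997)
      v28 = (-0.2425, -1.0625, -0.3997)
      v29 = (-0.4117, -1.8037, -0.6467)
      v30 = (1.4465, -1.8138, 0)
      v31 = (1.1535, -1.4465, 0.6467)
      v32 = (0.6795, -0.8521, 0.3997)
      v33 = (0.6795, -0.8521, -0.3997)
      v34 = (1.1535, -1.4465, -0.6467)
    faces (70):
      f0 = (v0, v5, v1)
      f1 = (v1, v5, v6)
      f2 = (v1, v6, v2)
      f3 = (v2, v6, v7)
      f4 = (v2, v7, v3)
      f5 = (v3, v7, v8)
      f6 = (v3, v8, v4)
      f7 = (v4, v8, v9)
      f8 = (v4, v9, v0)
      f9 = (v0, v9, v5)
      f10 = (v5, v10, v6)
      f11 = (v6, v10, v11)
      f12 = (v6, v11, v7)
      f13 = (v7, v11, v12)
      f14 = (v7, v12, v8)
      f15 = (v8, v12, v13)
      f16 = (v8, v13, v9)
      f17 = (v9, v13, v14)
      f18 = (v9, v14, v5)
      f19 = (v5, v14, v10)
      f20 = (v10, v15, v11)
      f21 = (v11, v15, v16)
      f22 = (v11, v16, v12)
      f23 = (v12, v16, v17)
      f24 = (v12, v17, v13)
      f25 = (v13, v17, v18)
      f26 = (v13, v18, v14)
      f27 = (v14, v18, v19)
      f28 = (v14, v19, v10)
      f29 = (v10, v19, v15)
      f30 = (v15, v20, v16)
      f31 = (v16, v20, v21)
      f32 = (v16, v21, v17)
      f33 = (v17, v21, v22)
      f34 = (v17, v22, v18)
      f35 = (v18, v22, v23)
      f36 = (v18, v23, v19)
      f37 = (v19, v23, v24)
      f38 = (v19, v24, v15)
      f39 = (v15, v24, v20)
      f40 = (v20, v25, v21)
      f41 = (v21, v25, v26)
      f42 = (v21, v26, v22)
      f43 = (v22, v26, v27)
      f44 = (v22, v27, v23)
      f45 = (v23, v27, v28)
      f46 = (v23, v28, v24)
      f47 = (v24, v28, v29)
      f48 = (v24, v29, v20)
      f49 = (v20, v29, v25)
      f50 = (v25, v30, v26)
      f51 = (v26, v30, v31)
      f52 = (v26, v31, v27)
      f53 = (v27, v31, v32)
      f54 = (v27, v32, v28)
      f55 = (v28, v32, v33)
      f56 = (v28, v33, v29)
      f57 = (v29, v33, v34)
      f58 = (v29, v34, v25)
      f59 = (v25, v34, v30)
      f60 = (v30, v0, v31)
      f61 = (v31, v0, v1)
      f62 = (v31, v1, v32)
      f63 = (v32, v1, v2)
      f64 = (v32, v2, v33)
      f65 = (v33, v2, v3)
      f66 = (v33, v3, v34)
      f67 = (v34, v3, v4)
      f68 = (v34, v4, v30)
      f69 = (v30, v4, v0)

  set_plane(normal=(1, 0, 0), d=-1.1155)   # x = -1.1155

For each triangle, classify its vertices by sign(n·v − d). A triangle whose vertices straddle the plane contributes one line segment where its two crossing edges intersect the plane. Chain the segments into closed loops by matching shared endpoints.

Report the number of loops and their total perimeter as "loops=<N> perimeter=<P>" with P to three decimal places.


Straddling triangles (18 of 70):
  (v10,v15,v11) [+-+] → (-1.1155, 1.78388, 0)–(-1.1155, 1.46947, 0.375537)  len=0.4898
  (v11,v15,v16) [+--] → (-1.1155, 1.46947, 0.375537)–(-1.1155, 1.24243, 0.6467)  len=0.3537
  (v11,v16,v12) [+-+] → (-1.1155, 1.24243, 0.6467)–(-1.1155, 0.903271, 0.551084)  len=0.3524
  (v12,v16,v17) [+-+] → (-1.1155, 0.903271, 0.551084)–(-1.1155, 0.537223, 0.447874)  len=0.3803
  (v14,v18,v19) [++-] → (-1.1155, 0.537223, -0.447874)–(-1.1155, 1.24243, -0.6467)  len=0.7327
  (v14,v19,v10) [+-+] → (-1.1155, 1.24243, -0.6467)–(-1.1155, 1.50188, -0.33681)  len=0.4042
  (v10,v19,v15) [+--] → (-1.1155, 1.50188, -0.33681)–(-1.1155, 1.78388, 0)  len=0.4393
  (v16,v21,v17) [--+] → (-1.1155, 0.224111, 0.447874)–(-1.1155, 0.537223, 0.447874)  len=0.3131
  (v17,v21,v22) [+-+] → (-1.1155, 0.224111, 0.447874)–(-1.1155, -0.537223, 0.447874)  len=0.7613
  (v18,v23,v19) [++-] → (-1.1155, -0.224111, -0.447874)–(-1.1155, 0.537223, -0.447874)  len=0.7613
  (v19,v23,v24) [-+-] → (-1.1155, -0.224111, -0.447874)–(-1.1155, -0.537223, -0.447874)  len=0.3131
  (v20,v25,v21) [-+-] → (-1.1155, -1.78388, 0)–(-1.1155, -1.50188, 0.33681)  len=0.4393
  (v21,v25,v26) [-++] → (-1.1155, -1.50188, 0.33681)–(-1.1155, -1.24243, 0.6467)  len=0.4042
  (v21,v26,v22) [-++] → (-1.1155, -1.24243, 0.6467)–(-1.1155, -0.537223, 0.447874)  len=0.7327
  (v23,v28,v24) [++-] → (-1.1155, -0.903271, -0.551084)–(-1.1155, -0.537223, -0.447874)  len=0.3803
  (v24,v28,v29) [-++] → (-1.1155, -0.903271, -0.551084)–(-1.1155, -1.24243, -0.6467)  len=0.3524
  (v24,v29,v20) [-+-] → (-1.1155, -1.24243, -0.6467)–(-1.1155, -1.46947, -0.375537)  len=0.3537
  (v20,v29,v25) [-++] → (-1.1155, -1.46947, -0.375537)–(-1.1155, -1.78388, 0)  len=0.4898

Chained into 1 loop(s):
  loop 1: 18 segments, perimeter = 8.4535
Total perimeter = 8.453

loops=1 perimeter=8.453


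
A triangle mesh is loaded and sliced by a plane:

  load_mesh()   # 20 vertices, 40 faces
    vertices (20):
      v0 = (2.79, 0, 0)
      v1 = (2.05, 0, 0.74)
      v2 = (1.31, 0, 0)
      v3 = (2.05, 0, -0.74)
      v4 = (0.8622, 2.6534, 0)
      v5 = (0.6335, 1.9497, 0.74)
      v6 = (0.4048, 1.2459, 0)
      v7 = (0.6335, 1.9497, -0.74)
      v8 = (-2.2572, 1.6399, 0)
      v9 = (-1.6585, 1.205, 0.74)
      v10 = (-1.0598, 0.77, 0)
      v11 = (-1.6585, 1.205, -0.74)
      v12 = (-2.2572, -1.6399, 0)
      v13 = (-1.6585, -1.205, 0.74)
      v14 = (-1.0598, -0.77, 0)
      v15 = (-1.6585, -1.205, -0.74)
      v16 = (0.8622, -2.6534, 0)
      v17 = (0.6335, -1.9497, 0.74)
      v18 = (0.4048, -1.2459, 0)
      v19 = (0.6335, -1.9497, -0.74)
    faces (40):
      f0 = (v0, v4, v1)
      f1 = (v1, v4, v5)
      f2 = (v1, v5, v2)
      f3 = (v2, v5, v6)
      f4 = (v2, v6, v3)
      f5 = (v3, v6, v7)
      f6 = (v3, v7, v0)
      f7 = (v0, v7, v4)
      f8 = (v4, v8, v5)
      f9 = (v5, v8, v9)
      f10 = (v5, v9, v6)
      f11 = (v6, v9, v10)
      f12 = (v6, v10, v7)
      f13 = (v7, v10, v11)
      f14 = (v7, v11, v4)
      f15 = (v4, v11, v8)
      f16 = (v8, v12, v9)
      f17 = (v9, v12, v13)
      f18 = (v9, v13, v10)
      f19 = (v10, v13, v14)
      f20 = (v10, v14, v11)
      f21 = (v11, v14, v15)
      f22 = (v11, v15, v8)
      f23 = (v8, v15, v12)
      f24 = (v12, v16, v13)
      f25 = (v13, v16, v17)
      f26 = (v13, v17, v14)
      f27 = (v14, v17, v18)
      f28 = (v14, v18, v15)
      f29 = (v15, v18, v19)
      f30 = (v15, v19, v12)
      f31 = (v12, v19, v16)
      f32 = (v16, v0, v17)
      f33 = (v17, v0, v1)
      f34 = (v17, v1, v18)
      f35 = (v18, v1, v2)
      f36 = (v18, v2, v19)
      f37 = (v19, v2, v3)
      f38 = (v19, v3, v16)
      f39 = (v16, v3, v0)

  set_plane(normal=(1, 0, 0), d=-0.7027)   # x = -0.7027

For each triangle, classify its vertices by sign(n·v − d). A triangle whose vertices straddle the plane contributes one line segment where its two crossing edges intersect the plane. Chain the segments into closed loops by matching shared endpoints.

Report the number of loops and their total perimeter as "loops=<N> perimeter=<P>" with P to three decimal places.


Straddling triangles (16 of 40):
  (v4,v8,v5) [+-+] → (-0.7027, 2.14496, 0)–(-0.7027, 1.8065, 0.397942)  len=0.5224
  (v5,v8,v9) [+--] → (-0.7027, 1.8065, 0.397942)–(-0.7027, 1.51555, 0.74)  len=0.4491
  (v5,v9,v6) [+-+] → (-0.7027, 1.51555, 0.74)–(-0.7027, 1.22395, 0.397204)  len=0.4500
  (v6,v9,v10) [+--] → (-0.7027, 1.22395, 0.397204)–(-0.7027, 0.886034, 0)  len=0.5215
  (v6,v10,v7) [+-+] → (-0.7027, 0.886034, 0)–(-0.7027, 1.01879, -0.156059)  len=0.2049
  (v7,v10,v11) [+--] → (-0.7027, 1.01879, -0.156059)–(-0.7027, 1.51555, -0.74)  len=0.7667
  (v7,v11,v4) [+-+] → (-0.7027, 1.51555, -0.74)–(-0.7027, 1.7542, -0.459407)  len=0.3684
  (v4,v11,v8) [+--] → (-0.7027, 1.7542, -0.459407)–(-0.7027, 2.14496, 0)  len=0.6031
  (v12,v16,v13) [-+-] → (-0.7027, -2.14496, 0)–(-0.7027, -1.7542, 0.459407)  len=0.6031
  (v13,v16,v17) [-++] → (-0.7027, -1.7542, 0.459407)–(-0.7027, -1.51555, 0.74)  len=0.3684
  (v13,v17,v14) [-+-] → (-0.7027, -1.51555, 0.74)–(-0.7027, -1.01879, 0.156059)  len=0.7667
  (v14,v17,v18) [-++] → (-0.7027, -1.01879, 0.156059)–(-0.7027, -0.886034, 0)  len=0.2049
  (v14,v18,v15) [-+-] → (-0.7027, -0.886034, 0)–(-0.7027, -1.22395, -0.397204)  len=0.5215
  (v15,v18,v19) [-++] → (-0.7027, -1.22395, -0.397204)–(-0.7027, -1.51555, -0.74)  len=0.4500
  (v15,v19,v12) [-+-] → (-0.7027, -1.51555, -0.74)–(-0.7027, -1.8065, -0.397942)  len=0.4491
  (v12,v19,v16) [-++] → (-0.7027, -1.8065, -0.397942)–(-0.7027, -2.14496, 0)  len=0.5224

Chained into 2 loop(s):
  loop 1: 8 segments, perimeter = 3.8860
  loop 2: 8 segments, perimeter = 3.8860
Total perimeter = 7.772

loops=2 perimeter=7.772


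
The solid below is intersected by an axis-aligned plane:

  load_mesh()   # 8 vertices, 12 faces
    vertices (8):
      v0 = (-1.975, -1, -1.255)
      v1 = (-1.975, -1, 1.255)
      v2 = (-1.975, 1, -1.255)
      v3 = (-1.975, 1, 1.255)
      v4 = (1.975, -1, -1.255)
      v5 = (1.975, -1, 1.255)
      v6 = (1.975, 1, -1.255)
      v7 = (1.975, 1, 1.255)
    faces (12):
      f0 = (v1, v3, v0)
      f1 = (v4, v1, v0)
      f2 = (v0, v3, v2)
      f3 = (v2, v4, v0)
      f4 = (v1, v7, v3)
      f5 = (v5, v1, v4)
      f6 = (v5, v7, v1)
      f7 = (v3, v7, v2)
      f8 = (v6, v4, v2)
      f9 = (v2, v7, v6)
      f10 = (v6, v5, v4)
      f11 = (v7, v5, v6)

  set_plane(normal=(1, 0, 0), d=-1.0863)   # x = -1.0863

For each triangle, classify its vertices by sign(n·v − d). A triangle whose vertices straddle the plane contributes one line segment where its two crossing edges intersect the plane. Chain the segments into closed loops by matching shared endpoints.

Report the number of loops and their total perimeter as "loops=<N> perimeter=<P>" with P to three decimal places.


loops=1 perimeter=9.020

Straddling triangles (8 of 12):
  (v4,v1,v0) [+--] → (-1.0863, -1, 0.690282)–(-1.0863, -1, -1.255)  len=1.9453
  (v2,v4,v0) [-+-] → (-1.0863, 0.550025, -1.255)–(-1.0863, -1, -1.255)  len=1.5500
  (v1,v7,v3) [-+-] → (-1.0863, -0.550025, 1.255)–(-1.0863, 1, 1.255)  len=1.5500
  (v5,v1,v4) [+-+] → (-1.0863, -1, 1.255)–(-1.0863, -1, 0.690282)  len=0.5647
  (v5,v7,v1) [++-] → (-1.0863, -0.550025, 1.255)–(-1.0863, -1, 1.255)  len=0.4500
  (v3,v7,v2) [-+-] → (-1.0863, 1, 1.255)–(-1.0863, 1, -0.690282)  len=1.9453
  (v6,v4,v2) [++-] → (-1.0863, 0.550025, -1.255)–(-1.0863, 1, -1.255)  len=0.4500
  (v2,v7,v6) [-++] → (-1.0863, 1, -0.690282)–(-1.0863, 1, -1.255)  len=0.5647

Chained into 1 loop(s):
  loop 1: 8 segments, perimeter = 9.0200
Total perimeter = 9.020


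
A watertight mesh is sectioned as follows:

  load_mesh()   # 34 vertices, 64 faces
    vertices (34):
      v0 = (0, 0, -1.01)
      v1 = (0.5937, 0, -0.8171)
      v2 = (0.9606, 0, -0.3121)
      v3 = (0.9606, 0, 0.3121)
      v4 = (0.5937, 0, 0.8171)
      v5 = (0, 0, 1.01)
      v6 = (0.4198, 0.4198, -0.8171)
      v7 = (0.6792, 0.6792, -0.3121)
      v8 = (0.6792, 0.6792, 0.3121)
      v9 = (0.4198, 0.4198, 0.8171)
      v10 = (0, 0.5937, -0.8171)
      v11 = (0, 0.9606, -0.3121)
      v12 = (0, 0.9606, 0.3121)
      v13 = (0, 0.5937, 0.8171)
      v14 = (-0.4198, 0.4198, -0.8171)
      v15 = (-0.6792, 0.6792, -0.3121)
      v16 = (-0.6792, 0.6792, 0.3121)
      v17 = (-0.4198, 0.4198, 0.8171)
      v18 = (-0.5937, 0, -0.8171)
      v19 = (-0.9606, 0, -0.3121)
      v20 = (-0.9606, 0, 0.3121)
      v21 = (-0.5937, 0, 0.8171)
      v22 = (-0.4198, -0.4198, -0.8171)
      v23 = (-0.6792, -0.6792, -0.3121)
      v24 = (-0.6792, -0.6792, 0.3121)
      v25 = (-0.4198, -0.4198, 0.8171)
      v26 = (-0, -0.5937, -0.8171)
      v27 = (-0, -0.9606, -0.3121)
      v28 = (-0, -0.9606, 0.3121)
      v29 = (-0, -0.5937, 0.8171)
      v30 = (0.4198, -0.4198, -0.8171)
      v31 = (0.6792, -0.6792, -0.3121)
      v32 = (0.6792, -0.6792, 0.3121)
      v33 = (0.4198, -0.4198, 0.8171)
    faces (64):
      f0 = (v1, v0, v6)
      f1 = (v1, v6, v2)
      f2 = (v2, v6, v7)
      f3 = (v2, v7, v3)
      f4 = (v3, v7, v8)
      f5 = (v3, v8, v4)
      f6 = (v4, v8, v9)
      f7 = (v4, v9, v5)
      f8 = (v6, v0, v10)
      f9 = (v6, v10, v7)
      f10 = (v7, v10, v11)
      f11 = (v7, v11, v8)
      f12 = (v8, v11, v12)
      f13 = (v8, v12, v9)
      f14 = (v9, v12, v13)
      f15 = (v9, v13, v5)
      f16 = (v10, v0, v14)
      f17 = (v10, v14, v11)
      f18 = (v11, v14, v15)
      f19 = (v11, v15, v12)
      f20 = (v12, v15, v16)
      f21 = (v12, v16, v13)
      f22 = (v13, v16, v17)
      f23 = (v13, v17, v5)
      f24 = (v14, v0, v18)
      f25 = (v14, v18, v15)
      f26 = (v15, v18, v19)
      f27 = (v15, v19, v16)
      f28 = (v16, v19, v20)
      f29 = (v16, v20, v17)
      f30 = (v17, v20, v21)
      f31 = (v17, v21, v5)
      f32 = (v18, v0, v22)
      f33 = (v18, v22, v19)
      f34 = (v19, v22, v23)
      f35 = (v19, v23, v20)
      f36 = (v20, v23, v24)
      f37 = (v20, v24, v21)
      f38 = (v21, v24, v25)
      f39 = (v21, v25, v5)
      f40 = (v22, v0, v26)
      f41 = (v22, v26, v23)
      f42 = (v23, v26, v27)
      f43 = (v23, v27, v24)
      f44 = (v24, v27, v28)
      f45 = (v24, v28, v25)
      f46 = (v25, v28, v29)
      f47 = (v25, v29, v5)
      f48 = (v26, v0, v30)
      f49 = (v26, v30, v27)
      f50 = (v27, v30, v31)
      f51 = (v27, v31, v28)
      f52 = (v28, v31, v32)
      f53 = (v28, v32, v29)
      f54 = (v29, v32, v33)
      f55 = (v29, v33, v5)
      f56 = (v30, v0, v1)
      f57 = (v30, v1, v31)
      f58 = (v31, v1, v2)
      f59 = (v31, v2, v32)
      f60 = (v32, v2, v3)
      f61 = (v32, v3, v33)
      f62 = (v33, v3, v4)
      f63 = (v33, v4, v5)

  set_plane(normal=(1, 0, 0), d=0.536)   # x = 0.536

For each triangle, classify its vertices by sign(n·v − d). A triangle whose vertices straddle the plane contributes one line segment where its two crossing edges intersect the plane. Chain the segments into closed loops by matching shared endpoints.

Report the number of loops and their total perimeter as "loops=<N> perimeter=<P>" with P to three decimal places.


Straddling triangles (20 of 64):
  (v1,v0,v6) [+--] → (0.536, 0, -0.835847)–(0.536, 0.13929, -0.8171)  len=0.1405
  (v1,v6,v2) [+-+] → (0.536, 0.13929, -0.8171)–(0.536, 0.329599, -0.708592)  len=0.2191
  (v2,v6,v7) [+-+] → (0.536, 0.329599, -0.708592)–(0.536, 0.536, -0.590882)  len=0.2376
  (v4,v8,v9) [++-] → (0.536, 0.536, 0.590882)–(0.536, 0.13929, 0.8171)  len=0.4567
  (v4,v9,v5) [+--] → (0.536, 0.13929, 0.8171)–(0.536, 0, 0.835847)  len=0.1405
  (v6,v10,v7) [--+] → (0.536, 0.661173, -0.418572)–(0.536, 0.536, -0.590882)  len=0.2130
  (v7,v10,v11) [+--] → (0.536, 0.661173, -0.418572)–(0.536, 0.738529, -0.3121)  len=0.1316
  (v7,v11,v8) [+-+] → (0.536, 0.738529, -0.3121)–(0.536, 0.738529, 0.180496)  len=0.4926
  (v8,v11,v12) [+--] → (0.536, 0.738529, 0.180496)–(0.536, 0.738529, 0.3121)  len=0.1316
  (v8,v12,v9) [+--] → (0.536, 0.738529, 0.3121)–(0.536, 0.536, 0.590882)  len=0.3446
  (v27,v30,v31) [--+] → (0.536, -0.536, -0.590882)–(0.536, -0.738529, -0.3121)  len=0.3446
  (v27,v31,v28) [-+-] → (0.536, -0.738529, -0.3121)–(0.536, -0.738529, -0.180496)  len=0.1316
  (v28,v31,v32) [-++] → (0.536, -0.738529, -0.180496)–(0.536, -0.738529, 0.3121)  len=0.4926
  (v28,v32,v29) [-+-] → (0.536, -0.738529, 0.3121)–(0.536, -0.661173, 0.418572)  len=0.1316
  (v29,v32,v33) [-+-] → (0.536, -0.661173, 0.418572)–(0.536, -0.536, 0.590882)  len=0.2130
  (v30,v0,v1) [--+] → (0.536, 0, -0.835847)–(0.536, -0.13929, -0.8171)  len=0.1405
  (v30,v1,v31) [-++] → (0.536, -0.13929, -0.8171)–(0.536, -0.536, -0.590882)  len=0.4567
  (v32,v3,v33) [++-] → (0.536, -0.329599, 0.708592)–(0.536, -0.536, 0.590882)  len=0.2376
  (v33,v3,v4) [-++] → (0.536, -0.329599, 0.708592)–(0.536, -0.13929, 0.8171)  len=0.2191
  (v33,v4,v5) [-+-] → (0.536, -0.13929, 0.8171)–(0.536, 0, 0.835847)  len=0.1405

Chained into 1 loop(s):
  loop 1: 20 segments, perimeter = 5.0156
Total perimeter = 5.016

loops=1 perimeter=5.016
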